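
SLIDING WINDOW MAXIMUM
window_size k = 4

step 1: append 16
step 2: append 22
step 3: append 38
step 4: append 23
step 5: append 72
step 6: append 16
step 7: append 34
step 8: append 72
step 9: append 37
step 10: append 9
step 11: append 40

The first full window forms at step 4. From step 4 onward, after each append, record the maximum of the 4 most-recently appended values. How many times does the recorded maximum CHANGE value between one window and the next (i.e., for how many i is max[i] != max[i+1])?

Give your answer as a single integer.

Answer: 1

Derivation:
step 1: append 16 -> window=[16] (not full yet)
step 2: append 22 -> window=[16, 22] (not full yet)
step 3: append 38 -> window=[16, 22, 38] (not full yet)
step 4: append 23 -> window=[16, 22, 38, 23] -> max=38
step 5: append 72 -> window=[22, 38, 23, 72] -> max=72
step 6: append 16 -> window=[38, 23, 72, 16] -> max=72
step 7: append 34 -> window=[23, 72, 16, 34] -> max=72
step 8: append 72 -> window=[72, 16, 34, 72] -> max=72
step 9: append 37 -> window=[16, 34, 72, 37] -> max=72
step 10: append 9 -> window=[34, 72, 37, 9] -> max=72
step 11: append 40 -> window=[72, 37, 9, 40] -> max=72
Recorded maximums: 38 72 72 72 72 72 72 72
Changes between consecutive maximums: 1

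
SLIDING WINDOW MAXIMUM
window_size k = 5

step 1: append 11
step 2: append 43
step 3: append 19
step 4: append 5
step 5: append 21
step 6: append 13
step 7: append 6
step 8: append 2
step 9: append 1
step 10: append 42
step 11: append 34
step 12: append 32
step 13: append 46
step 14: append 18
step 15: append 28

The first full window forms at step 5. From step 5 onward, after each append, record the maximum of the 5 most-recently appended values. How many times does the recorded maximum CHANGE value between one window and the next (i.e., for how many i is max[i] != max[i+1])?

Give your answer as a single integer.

Answer: 3

Derivation:
step 1: append 11 -> window=[11] (not full yet)
step 2: append 43 -> window=[11, 43] (not full yet)
step 3: append 19 -> window=[11, 43, 19] (not full yet)
step 4: append 5 -> window=[11, 43, 19, 5] (not full yet)
step 5: append 21 -> window=[11, 43, 19, 5, 21] -> max=43
step 6: append 13 -> window=[43, 19, 5, 21, 13] -> max=43
step 7: append 6 -> window=[19, 5, 21, 13, 6] -> max=21
step 8: append 2 -> window=[5, 21, 13, 6, 2] -> max=21
step 9: append 1 -> window=[21, 13, 6, 2, 1] -> max=21
step 10: append 42 -> window=[13, 6, 2, 1, 42] -> max=42
step 11: append 34 -> window=[6, 2, 1, 42, 34] -> max=42
step 12: append 32 -> window=[2, 1, 42, 34, 32] -> max=42
step 13: append 46 -> window=[1, 42, 34, 32, 46] -> max=46
step 14: append 18 -> window=[42, 34, 32, 46, 18] -> max=46
step 15: append 28 -> window=[34, 32, 46, 18, 28] -> max=46
Recorded maximums: 43 43 21 21 21 42 42 42 46 46 46
Changes between consecutive maximums: 3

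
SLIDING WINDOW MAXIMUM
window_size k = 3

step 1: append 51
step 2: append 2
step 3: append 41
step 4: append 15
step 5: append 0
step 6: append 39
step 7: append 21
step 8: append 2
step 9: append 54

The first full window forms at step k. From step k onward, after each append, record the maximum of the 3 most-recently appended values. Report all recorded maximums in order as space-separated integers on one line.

Answer: 51 41 41 39 39 39 54

Derivation:
step 1: append 51 -> window=[51] (not full yet)
step 2: append 2 -> window=[51, 2] (not full yet)
step 3: append 41 -> window=[51, 2, 41] -> max=51
step 4: append 15 -> window=[2, 41, 15] -> max=41
step 5: append 0 -> window=[41, 15, 0] -> max=41
step 6: append 39 -> window=[15, 0, 39] -> max=39
step 7: append 21 -> window=[0, 39, 21] -> max=39
step 8: append 2 -> window=[39, 21, 2] -> max=39
step 9: append 54 -> window=[21, 2, 54] -> max=54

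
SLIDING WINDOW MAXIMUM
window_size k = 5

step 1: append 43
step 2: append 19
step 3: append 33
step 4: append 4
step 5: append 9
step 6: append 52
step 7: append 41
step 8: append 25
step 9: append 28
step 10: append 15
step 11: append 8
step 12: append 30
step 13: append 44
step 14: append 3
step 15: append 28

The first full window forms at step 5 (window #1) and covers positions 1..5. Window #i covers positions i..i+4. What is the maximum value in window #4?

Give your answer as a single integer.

step 1: append 43 -> window=[43] (not full yet)
step 2: append 19 -> window=[43, 19] (not full yet)
step 3: append 33 -> window=[43, 19, 33] (not full yet)
step 4: append 4 -> window=[43, 19, 33, 4] (not full yet)
step 5: append 9 -> window=[43, 19, 33, 4, 9] -> max=43
step 6: append 52 -> window=[19, 33, 4, 9, 52] -> max=52
step 7: append 41 -> window=[33, 4, 9, 52, 41] -> max=52
step 8: append 25 -> window=[4, 9, 52, 41, 25] -> max=52
Window #4 max = 52

Answer: 52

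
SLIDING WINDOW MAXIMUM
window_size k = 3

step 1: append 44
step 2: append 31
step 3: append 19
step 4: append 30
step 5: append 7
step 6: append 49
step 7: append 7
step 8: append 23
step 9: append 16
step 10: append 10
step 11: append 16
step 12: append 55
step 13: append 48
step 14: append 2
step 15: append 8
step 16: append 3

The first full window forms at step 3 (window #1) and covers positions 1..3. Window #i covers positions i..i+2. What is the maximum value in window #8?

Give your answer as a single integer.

step 1: append 44 -> window=[44] (not full yet)
step 2: append 31 -> window=[44, 31] (not full yet)
step 3: append 19 -> window=[44, 31, 19] -> max=44
step 4: append 30 -> window=[31, 19, 30] -> max=31
step 5: append 7 -> window=[19, 30, 7] -> max=30
step 6: append 49 -> window=[30, 7, 49] -> max=49
step 7: append 7 -> window=[7, 49, 7] -> max=49
step 8: append 23 -> window=[49, 7, 23] -> max=49
step 9: append 16 -> window=[7, 23, 16] -> max=23
step 10: append 10 -> window=[23, 16, 10] -> max=23
Window #8 max = 23

Answer: 23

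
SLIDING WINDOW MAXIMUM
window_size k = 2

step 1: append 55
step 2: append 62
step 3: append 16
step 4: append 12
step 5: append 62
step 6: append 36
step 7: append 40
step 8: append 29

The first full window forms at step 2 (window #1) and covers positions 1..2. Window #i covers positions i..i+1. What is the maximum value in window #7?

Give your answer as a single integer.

Answer: 40

Derivation:
step 1: append 55 -> window=[55] (not full yet)
step 2: append 62 -> window=[55, 62] -> max=62
step 3: append 16 -> window=[62, 16] -> max=62
step 4: append 12 -> window=[16, 12] -> max=16
step 5: append 62 -> window=[12, 62] -> max=62
step 6: append 36 -> window=[62, 36] -> max=62
step 7: append 40 -> window=[36, 40] -> max=40
step 8: append 29 -> window=[40, 29] -> max=40
Window #7 max = 40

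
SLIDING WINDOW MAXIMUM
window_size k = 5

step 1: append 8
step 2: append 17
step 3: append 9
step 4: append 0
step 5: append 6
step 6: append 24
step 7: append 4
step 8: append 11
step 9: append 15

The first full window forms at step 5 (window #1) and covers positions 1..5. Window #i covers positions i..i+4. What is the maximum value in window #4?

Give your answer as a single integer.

step 1: append 8 -> window=[8] (not full yet)
step 2: append 17 -> window=[8, 17] (not full yet)
step 3: append 9 -> window=[8, 17, 9] (not full yet)
step 4: append 0 -> window=[8, 17, 9, 0] (not full yet)
step 5: append 6 -> window=[8, 17, 9, 0, 6] -> max=17
step 6: append 24 -> window=[17, 9, 0, 6, 24] -> max=24
step 7: append 4 -> window=[9, 0, 6, 24, 4] -> max=24
step 8: append 11 -> window=[0, 6, 24, 4, 11] -> max=24
Window #4 max = 24

Answer: 24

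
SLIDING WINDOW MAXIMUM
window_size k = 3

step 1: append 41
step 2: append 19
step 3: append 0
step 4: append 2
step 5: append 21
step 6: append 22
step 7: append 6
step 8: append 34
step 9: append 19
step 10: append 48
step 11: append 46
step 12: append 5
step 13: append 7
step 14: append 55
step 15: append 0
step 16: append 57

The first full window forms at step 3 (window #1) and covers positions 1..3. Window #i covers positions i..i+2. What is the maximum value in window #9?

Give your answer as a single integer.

step 1: append 41 -> window=[41] (not full yet)
step 2: append 19 -> window=[41, 19] (not full yet)
step 3: append 0 -> window=[41, 19, 0] -> max=41
step 4: append 2 -> window=[19, 0, 2] -> max=19
step 5: append 21 -> window=[0, 2, 21] -> max=21
step 6: append 22 -> window=[2, 21, 22] -> max=22
step 7: append 6 -> window=[21, 22, 6] -> max=22
step 8: append 34 -> window=[22, 6, 34] -> max=34
step 9: append 19 -> window=[6, 34, 19] -> max=34
step 10: append 48 -> window=[34, 19, 48] -> max=48
step 11: append 46 -> window=[19, 48, 46] -> max=48
Window #9 max = 48

Answer: 48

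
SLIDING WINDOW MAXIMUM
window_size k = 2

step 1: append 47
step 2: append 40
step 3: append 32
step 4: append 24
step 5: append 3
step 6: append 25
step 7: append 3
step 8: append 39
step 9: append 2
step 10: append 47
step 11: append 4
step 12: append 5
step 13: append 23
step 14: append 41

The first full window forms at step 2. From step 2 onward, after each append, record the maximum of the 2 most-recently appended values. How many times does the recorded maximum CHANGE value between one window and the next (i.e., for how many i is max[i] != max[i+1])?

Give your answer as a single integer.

step 1: append 47 -> window=[47] (not full yet)
step 2: append 40 -> window=[47, 40] -> max=47
step 3: append 32 -> window=[40, 32] -> max=40
step 4: append 24 -> window=[32, 24] -> max=32
step 5: append 3 -> window=[24, 3] -> max=24
step 6: append 25 -> window=[3, 25] -> max=25
step 7: append 3 -> window=[25, 3] -> max=25
step 8: append 39 -> window=[3, 39] -> max=39
step 9: append 2 -> window=[39, 2] -> max=39
step 10: append 47 -> window=[2, 47] -> max=47
step 11: append 4 -> window=[47, 4] -> max=47
step 12: append 5 -> window=[4, 5] -> max=5
step 13: append 23 -> window=[5, 23] -> max=23
step 14: append 41 -> window=[23, 41] -> max=41
Recorded maximums: 47 40 32 24 25 25 39 39 47 47 5 23 41
Changes between consecutive maximums: 9

Answer: 9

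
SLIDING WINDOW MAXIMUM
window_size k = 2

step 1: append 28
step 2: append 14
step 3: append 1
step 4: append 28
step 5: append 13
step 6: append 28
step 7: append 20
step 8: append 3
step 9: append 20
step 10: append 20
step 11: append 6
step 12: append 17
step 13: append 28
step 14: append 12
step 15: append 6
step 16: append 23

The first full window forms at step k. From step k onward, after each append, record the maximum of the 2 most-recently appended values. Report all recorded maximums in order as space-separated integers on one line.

step 1: append 28 -> window=[28] (not full yet)
step 2: append 14 -> window=[28, 14] -> max=28
step 3: append 1 -> window=[14, 1] -> max=14
step 4: append 28 -> window=[1, 28] -> max=28
step 5: append 13 -> window=[28, 13] -> max=28
step 6: append 28 -> window=[13, 28] -> max=28
step 7: append 20 -> window=[28, 20] -> max=28
step 8: append 3 -> window=[20, 3] -> max=20
step 9: append 20 -> window=[3, 20] -> max=20
step 10: append 20 -> window=[20, 20] -> max=20
step 11: append 6 -> window=[20, 6] -> max=20
step 12: append 17 -> window=[6, 17] -> max=17
step 13: append 28 -> window=[17, 28] -> max=28
step 14: append 12 -> window=[28, 12] -> max=28
step 15: append 6 -> window=[12, 6] -> max=12
step 16: append 23 -> window=[6, 23] -> max=23

Answer: 28 14 28 28 28 28 20 20 20 20 17 28 28 12 23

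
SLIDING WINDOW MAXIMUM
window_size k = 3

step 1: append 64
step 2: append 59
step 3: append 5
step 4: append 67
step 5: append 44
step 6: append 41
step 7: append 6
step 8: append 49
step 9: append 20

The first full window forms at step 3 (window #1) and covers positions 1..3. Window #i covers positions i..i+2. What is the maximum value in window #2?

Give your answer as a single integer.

step 1: append 64 -> window=[64] (not full yet)
step 2: append 59 -> window=[64, 59] (not full yet)
step 3: append 5 -> window=[64, 59, 5] -> max=64
step 4: append 67 -> window=[59, 5, 67] -> max=67
Window #2 max = 67

Answer: 67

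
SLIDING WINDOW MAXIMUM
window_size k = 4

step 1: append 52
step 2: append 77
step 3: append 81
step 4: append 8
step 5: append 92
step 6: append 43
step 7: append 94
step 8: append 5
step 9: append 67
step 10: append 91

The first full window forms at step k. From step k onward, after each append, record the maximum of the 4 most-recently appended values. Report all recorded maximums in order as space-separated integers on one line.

step 1: append 52 -> window=[52] (not full yet)
step 2: append 77 -> window=[52, 77] (not full yet)
step 3: append 81 -> window=[52, 77, 81] (not full yet)
step 4: append 8 -> window=[52, 77, 81, 8] -> max=81
step 5: append 92 -> window=[77, 81, 8, 92] -> max=92
step 6: append 43 -> window=[81, 8, 92, 43] -> max=92
step 7: append 94 -> window=[8, 92, 43, 94] -> max=94
step 8: append 5 -> window=[92, 43, 94, 5] -> max=94
step 9: append 67 -> window=[43, 94, 5, 67] -> max=94
step 10: append 91 -> window=[94, 5, 67, 91] -> max=94

Answer: 81 92 92 94 94 94 94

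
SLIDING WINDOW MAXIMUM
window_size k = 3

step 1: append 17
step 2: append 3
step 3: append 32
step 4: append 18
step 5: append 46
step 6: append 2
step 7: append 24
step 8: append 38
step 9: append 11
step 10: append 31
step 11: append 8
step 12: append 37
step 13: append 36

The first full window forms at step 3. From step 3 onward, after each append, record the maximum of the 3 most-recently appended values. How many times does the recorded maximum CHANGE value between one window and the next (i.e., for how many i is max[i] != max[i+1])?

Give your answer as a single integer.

Answer: 4

Derivation:
step 1: append 17 -> window=[17] (not full yet)
step 2: append 3 -> window=[17, 3] (not full yet)
step 3: append 32 -> window=[17, 3, 32] -> max=32
step 4: append 18 -> window=[3, 32, 18] -> max=32
step 5: append 46 -> window=[32, 18, 46] -> max=46
step 6: append 2 -> window=[18, 46, 2] -> max=46
step 7: append 24 -> window=[46, 2, 24] -> max=46
step 8: append 38 -> window=[2, 24, 38] -> max=38
step 9: append 11 -> window=[24, 38, 11] -> max=38
step 10: append 31 -> window=[38, 11, 31] -> max=38
step 11: append 8 -> window=[11, 31, 8] -> max=31
step 12: append 37 -> window=[31, 8, 37] -> max=37
step 13: append 36 -> window=[8, 37, 36] -> max=37
Recorded maximums: 32 32 46 46 46 38 38 38 31 37 37
Changes between consecutive maximums: 4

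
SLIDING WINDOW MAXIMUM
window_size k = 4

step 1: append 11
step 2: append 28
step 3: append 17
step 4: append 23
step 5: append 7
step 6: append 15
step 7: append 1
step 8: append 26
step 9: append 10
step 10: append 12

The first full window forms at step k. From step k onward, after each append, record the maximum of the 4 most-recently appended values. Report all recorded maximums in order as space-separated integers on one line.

Answer: 28 28 23 23 26 26 26

Derivation:
step 1: append 11 -> window=[11] (not full yet)
step 2: append 28 -> window=[11, 28] (not full yet)
step 3: append 17 -> window=[11, 28, 17] (not full yet)
step 4: append 23 -> window=[11, 28, 17, 23] -> max=28
step 5: append 7 -> window=[28, 17, 23, 7] -> max=28
step 6: append 15 -> window=[17, 23, 7, 15] -> max=23
step 7: append 1 -> window=[23, 7, 15, 1] -> max=23
step 8: append 26 -> window=[7, 15, 1, 26] -> max=26
step 9: append 10 -> window=[15, 1, 26, 10] -> max=26
step 10: append 12 -> window=[1, 26, 10, 12] -> max=26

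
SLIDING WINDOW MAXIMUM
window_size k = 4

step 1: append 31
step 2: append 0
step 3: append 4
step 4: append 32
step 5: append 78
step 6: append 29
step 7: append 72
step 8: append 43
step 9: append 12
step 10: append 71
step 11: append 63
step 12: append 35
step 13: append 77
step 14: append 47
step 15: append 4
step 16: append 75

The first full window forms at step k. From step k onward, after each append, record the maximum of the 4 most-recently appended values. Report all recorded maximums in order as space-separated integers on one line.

step 1: append 31 -> window=[31] (not full yet)
step 2: append 0 -> window=[31, 0] (not full yet)
step 3: append 4 -> window=[31, 0, 4] (not full yet)
step 4: append 32 -> window=[31, 0, 4, 32] -> max=32
step 5: append 78 -> window=[0, 4, 32, 78] -> max=78
step 6: append 29 -> window=[4, 32, 78, 29] -> max=78
step 7: append 72 -> window=[32, 78, 29, 72] -> max=78
step 8: append 43 -> window=[78, 29, 72, 43] -> max=78
step 9: append 12 -> window=[29, 72, 43, 12] -> max=72
step 10: append 71 -> window=[72, 43, 12, 71] -> max=72
step 11: append 63 -> window=[43, 12, 71, 63] -> max=71
step 12: append 35 -> window=[12, 71, 63, 35] -> max=71
step 13: append 77 -> window=[71, 63, 35, 77] -> max=77
step 14: append 47 -> window=[63, 35, 77, 47] -> max=77
step 15: append 4 -> window=[35, 77, 47, 4] -> max=77
step 16: append 75 -> window=[77, 47, 4, 75] -> max=77

Answer: 32 78 78 78 78 72 72 71 71 77 77 77 77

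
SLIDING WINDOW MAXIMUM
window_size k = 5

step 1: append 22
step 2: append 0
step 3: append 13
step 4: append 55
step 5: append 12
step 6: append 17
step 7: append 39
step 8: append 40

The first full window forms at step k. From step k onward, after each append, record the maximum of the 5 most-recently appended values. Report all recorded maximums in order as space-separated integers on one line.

step 1: append 22 -> window=[22] (not full yet)
step 2: append 0 -> window=[22, 0] (not full yet)
step 3: append 13 -> window=[22, 0, 13] (not full yet)
step 4: append 55 -> window=[22, 0, 13, 55] (not full yet)
step 5: append 12 -> window=[22, 0, 13, 55, 12] -> max=55
step 6: append 17 -> window=[0, 13, 55, 12, 17] -> max=55
step 7: append 39 -> window=[13, 55, 12, 17, 39] -> max=55
step 8: append 40 -> window=[55, 12, 17, 39, 40] -> max=55

Answer: 55 55 55 55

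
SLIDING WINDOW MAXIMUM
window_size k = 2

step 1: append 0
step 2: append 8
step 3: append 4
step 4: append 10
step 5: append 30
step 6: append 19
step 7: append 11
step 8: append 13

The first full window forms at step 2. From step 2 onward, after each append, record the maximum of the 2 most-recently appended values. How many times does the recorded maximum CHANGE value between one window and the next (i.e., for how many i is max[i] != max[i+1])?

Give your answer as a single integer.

step 1: append 0 -> window=[0] (not full yet)
step 2: append 8 -> window=[0, 8] -> max=8
step 3: append 4 -> window=[8, 4] -> max=8
step 4: append 10 -> window=[4, 10] -> max=10
step 5: append 30 -> window=[10, 30] -> max=30
step 6: append 19 -> window=[30, 19] -> max=30
step 7: append 11 -> window=[19, 11] -> max=19
step 8: append 13 -> window=[11, 13] -> max=13
Recorded maximums: 8 8 10 30 30 19 13
Changes between consecutive maximums: 4

Answer: 4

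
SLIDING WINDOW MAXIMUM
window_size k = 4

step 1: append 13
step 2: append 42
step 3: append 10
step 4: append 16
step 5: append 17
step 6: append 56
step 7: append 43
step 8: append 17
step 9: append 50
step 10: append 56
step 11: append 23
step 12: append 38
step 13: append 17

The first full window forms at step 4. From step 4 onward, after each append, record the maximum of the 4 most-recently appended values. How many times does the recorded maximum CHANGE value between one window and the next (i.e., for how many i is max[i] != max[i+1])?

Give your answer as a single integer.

step 1: append 13 -> window=[13] (not full yet)
step 2: append 42 -> window=[13, 42] (not full yet)
step 3: append 10 -> window=[13, 42, 10] (not full yet)
step 4: append 16 -> window=[13, 42, 10, 16] -> max=42
step 5: append 17 -> window=[42, 10, 16, 17] -> max=42
step 6: append 56 -> window=[10, 16, 17, 56] -> max=56
step 7: append 43 -> window=[16, 17, 56, 43] -> max=56
step 8: append 17 -> window=[17, 56, 43, 17] -> max=56
step 9: append 50 -> window=[56, 43, 17, 50] -> max=56
step 10: append 56 -> window=[43, 17, 50, 56] -> max=56
step 11: append 23 -> window=[17, 50, 56, 23] -> max=56
step 12: append 38 -> window=[50, 56, 23, 38] -> max=56
step 13: append 17 -> window=[56, 23, 38, 17] -> max=56
Recorded maximums: 42 42 56 56 56 56 56 56 56 56
Changes between consecutive maximums: 1

Answer: 1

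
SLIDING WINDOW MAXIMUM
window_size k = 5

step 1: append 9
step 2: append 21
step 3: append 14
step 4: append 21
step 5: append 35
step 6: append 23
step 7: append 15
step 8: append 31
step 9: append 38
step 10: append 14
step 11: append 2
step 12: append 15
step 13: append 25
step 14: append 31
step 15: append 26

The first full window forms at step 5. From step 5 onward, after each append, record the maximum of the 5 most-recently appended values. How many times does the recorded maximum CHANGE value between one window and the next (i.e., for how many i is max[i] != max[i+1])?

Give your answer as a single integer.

Answer: 2

Derivation:
step 1: append 9 -> window=[9] (not full yet)
step 2: append 21 -> window=[9, 21] (not full yet)
step 3: append 14 -> window=[9, 21, 14] (not full yet)
step 4: append 21 -> window=[9, 21, 14, 21] (not full yet)
step 5: append 35 -> window=[9, 21, 14, 21, 35] -> max=35
step 6: append 23 -> window=[21, 14, 21, 35, 23] -> max=35
step 7: append 15 -> window=[14, 21, 35, 23, 15] -> max=35
step 8: append 31 -> window=[21, 35, 23, 15, 31] -> max=35
step 9: append 38 -> window=[35, 23, 15, 31, 38] -> max=38
step 10: append 14 -> window=[23, 15, 31, 38, 14] -> max=38
step 11: append 2 -> window=[15, 31, 38, 14, 2] -> max=38
step 12: append 15 -> window=[31, 38, 14, 2, 15] -> max=38
step 13: append 25 -> window=[38, 14, 2, 15, 25] -> max=38
step 14: append 31 -> window=[14, 2, 15, 25, 31] -> max=31
step 15: append 26 -> window=[2, 15, 25, 31, 26] -> max=31
Recorded maximums: 35 35 35 35 38 38 38 38 38 31 31
Changes between consecutive maximums: 2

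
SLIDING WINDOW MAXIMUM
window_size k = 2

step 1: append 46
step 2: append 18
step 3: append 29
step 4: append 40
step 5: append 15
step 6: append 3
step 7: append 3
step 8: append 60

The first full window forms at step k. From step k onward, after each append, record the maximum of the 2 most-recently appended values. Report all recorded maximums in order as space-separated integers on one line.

step 1: append 46 -> window=[46] (not full yet)
step 2: append 18 -> window=[46, 18] -> max=46
step 3: append 29 -> window=[18, 29] -> max=29
step 4: append 40 -> window=[29, 40] -> max=40
step 5: append 15 -> window=[40, 15] -> max=40
step 6: append 3 -> window=[15, 3] -> max=15
step 7: append 3 -> window=[3, 3] -> max=3
step 8: append 60 -> window=[3, 60] -> max=60

Answer: 46 29 40 40 15 3 60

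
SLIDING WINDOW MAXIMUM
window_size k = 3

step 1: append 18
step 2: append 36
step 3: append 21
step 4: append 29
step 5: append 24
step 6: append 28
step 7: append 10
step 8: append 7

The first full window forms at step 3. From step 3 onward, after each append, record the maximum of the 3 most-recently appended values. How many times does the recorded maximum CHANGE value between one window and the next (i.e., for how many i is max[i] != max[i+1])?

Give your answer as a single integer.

Answer: 2

Derivation:
step 1: append 18 -> window=[18] (not full yet)
step 2: append 36 -> window=[18, 36] (not full yet)
step 3: append 21 -> window=[18, 36, 21] -> max=36
step 4: append 29 -> window=[36, 21, 29] -> max=36
step 5: append 24 -> window=[21, 29, 24] -> max=29
step 6: append 28 -> window=[29, 24, 28] -> max=29
step 7: append 10 -> window=[24, 28, 10] -> max=28
step 8: append 7 -> window=[28, 10, 7] -> max=28
Recorded maximums: 36 36 29 29 28 28
Changes between consecutive maximums: 2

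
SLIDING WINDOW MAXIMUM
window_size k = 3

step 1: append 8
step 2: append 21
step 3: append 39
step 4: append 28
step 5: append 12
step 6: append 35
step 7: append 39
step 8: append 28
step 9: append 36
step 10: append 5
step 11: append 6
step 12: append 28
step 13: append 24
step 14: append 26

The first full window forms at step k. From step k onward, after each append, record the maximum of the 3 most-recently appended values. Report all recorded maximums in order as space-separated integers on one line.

step 1: append 8 -> window=[8] (not full yet)
step 2: append 21 -> window=[8, 21] (not full yet)
step 3: append 39 -> window=[8, 21, 39] -> max=39
step 4: append 28 -> window=[21, 39, 28] -> max=39
step 5: append 12 -> window=[39, 28, 12] -> max=39
step 6: append 35 -> window=[28, 12, 35] -> max=35
step 7: append 39 -> window=[12, 35, 39] -> max=39
step 8: append 28 -> window=[35, 39, 28] -> max=39
step 9: append 36 -> window=[39, 28, 36] -> max=39
step 10: append 5 -> window=[28, 36, 5] -> max=36
step 11: append 6 -> window=[36, 5, 6] -> max=36
step 12: append 28 -> window=[5, 6, 28] -> max=28
step 13: append 24 -> window=[6, 28, 24] -> max=28
step 14: append 26 -> window=[28, 24, 26] -> max=28

Answer: 39 39 39 35 39 39 39 36 36 28 28 28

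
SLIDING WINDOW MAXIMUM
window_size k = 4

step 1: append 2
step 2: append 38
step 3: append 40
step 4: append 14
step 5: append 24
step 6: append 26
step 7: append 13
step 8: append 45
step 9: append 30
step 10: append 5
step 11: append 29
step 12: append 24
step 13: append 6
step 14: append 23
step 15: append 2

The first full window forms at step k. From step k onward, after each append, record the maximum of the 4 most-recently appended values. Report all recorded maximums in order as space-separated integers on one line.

Answer: 40 40 40 26 45 45 45 45 30 29 29 24

Derivation:
step 1: append 2 -> window=[2] (not full yet)
step 2: append 38 -> window=[2, 38] (not full yet)
step 3: append 40 -> window=[2, 38, 40] (not full yet)
step 4: append 14 -> window=[2, 38, 40, 14] -> max=40
step 5: append 24 -> window=[38, 40, 14, 24] -> max=40
step 6: append 26 -> window=[40, 14, 24, 26] -> max=40
step 7: append 13 -> window=[14, 24, 26, 13] -> max=26
step 8: append 45 -> window=[24, 26, 13, 45] -> max=45
step 9: append 30 -> window=[26, 13, 45, 30] -> max=45
step 10: append 5 -> window=[13, 45, 30, 5] -> max=45
step 11: append 29 -> window=[45, 30, 5, 29] -> max=45
step 12: append 24 -> window=[30, 5, 29, 24] -> max=30
step 13: append 6 -> window=[5, 29, 24, 6] -> max=29
step 14: append 23 -> window=[29, 24, 6, 23] -> max=29
step 15: append 2 -> window=[24, 6, 23, 2] -> max=24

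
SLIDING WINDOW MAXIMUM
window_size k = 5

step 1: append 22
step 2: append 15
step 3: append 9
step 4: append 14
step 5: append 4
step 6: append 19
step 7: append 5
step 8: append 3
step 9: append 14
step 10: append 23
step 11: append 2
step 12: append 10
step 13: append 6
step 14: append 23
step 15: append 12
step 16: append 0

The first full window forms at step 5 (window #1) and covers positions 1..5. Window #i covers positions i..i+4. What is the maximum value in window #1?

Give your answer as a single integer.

step 1: append 22 -> window=[22] (not full yet)
step 2: append 15 -> window=[22, 15] (not full yet)
step 3: append 9 -> window=[22, 15, 9] (not full yet)
step 4: append 14 -> window=[22, 15, 9, 14] (not full yet)
step 5: append 4 -> window=[22, 15, 9, 14, 4] -> max=22
Window #1 max = 22

Answer: 22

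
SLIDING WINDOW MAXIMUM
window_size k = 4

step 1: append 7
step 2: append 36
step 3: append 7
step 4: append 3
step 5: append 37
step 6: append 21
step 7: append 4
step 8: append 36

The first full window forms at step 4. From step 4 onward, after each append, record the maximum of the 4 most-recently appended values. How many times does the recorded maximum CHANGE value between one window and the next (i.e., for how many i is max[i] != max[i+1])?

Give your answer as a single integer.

Answer: 1

Derivation:
step 1: append 7 -> window=[7] (not full yet)
step 2: append 36 -> window=[7, 36] (not full yet)
step 3: append 7 -> window=[7, 36, 7] (not full yet)
step 4: append 3 -> window=[7, 36, 7, 3] -> max=36
step 5: append 37 -> window=[36, 7, 3, 37] -> max=37
step 6: append 21 -> window=[7, 3, 37, 21] -> max=37
step 7: append 4 -> window=[3, 37, 21, 4] -> max=37
step 8: append 36 -> window=[37, 21, 4, 36] -> max=37
Recorded maximums: 36 37 37 37 37
Changes between consecutive maximums: 1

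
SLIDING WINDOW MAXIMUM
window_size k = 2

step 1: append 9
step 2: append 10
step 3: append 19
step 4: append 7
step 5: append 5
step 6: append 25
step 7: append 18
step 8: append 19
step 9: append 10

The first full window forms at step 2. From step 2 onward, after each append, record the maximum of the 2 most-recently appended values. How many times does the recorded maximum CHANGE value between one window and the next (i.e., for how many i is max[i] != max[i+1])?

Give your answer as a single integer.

step 1: append 9 -> window=[9] (not full yet)
step 2: append 10 -> window=[9, 10] -> max=10
step 3: append 19 -> window=[10, 19] -> max=19
step 4: append 7 -> window=[19, 7] -> max=19
step 5: append 5 -> window=[7, 5] -> max=7
step 6: append 25 -> window=[5, 25] -> max=25
step 7: append 18 -> window=[25, 18] -> max=25
step 8: append 19 -> window=[18, 19] -> max=19
step 9: append 10 -> window=[19, 10] -> max=19
Recorded maximums: 10 19 19 7 25 25 19 19
Changes between consecutive maximums: 4

Answer: 4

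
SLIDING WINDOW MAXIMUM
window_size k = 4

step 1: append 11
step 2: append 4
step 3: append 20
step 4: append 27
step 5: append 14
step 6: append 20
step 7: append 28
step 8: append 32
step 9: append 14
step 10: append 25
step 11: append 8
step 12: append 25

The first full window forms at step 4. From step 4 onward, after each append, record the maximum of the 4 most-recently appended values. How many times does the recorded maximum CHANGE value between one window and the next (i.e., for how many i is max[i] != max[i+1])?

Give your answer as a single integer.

step 1: append 11 -> window=[11] (not full yet)
step 2: append 4 -> window=[11, 4] (not full yet)
step 3: append 20 -> window=[11, 4, 20] (not full yet)
step 4: append 27 -> window=[11, 4, 20, 27] -> max=27
step 5: append 14 -> window=[4, 20, 27, 14] -> max=27
step 6: append 20 -> window=[20, 27, 14, 20] -> max=27
step 7: append 28 -> window=[27, 14, 20, 28] -> max=28
step 8: append 32 -> window=[14, 20, 28, 32] -> max=32
step 9: append 14 -> window=[20, 28, 32, 14] -> max=32
step 10: append 25 -> window=[28, 32, 14, 25] -> max=32
step 11: append 8 -> window=[32, 14, 25, 8] -> max=32
step 12: append 25 -> window=[14, 25, 8, 25] -> max=25
Recorded maximums: 27 27 27 28 32 32 32 32 25
Changes between consecutive maximums: 3

Answer: 3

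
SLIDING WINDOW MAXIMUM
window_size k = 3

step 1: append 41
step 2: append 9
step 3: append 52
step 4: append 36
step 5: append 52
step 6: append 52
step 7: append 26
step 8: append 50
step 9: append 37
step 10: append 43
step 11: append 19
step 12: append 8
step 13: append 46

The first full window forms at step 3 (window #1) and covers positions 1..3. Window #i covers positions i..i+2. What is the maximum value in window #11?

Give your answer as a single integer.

step 1: append 41 -> window=[41] (not full yet)
step 2: append 9 -> window=[41, 9] (not full yet)
step 3: append 52 -> window=[41, 9, 52] -> max=52
step 4: append 36 -> window=[9, 52, 36] -> max=52
step 5: append 52 -> window=[52, 36, 52] -> max=52
step 6: append 52 -> window=[36, 52, 52] -> max=52
step 7: append 26 -> window=[52, 52, 26] -> max=52
step 8: append 50 -> window=[52, 26, 50] -> max=52
step 9: append 37 -> window=[26, 50, 37] -> max=50
step 10: append 43 -> window=[50, 37, 43] -> max=50
step 11: append 19 -> window=[37, 43, 19] -> max=43
step 12: append 8 -> window=[43, 19, 8] -> max=43
step 13: append 46 -> window=[19, 8, 46] -> max=46
Window #11 max = 46

Answer: 46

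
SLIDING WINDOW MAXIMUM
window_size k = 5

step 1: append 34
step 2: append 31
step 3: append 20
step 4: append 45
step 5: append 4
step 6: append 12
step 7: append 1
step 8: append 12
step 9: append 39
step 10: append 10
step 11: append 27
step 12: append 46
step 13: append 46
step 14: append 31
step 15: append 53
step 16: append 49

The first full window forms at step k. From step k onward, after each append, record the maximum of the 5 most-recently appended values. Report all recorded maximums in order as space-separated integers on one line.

Answer: 45 45 45 45 39 39 39 46 46 46 53 53

Derivation:
step 1: append 34 -> window=[34] (not full yet)
step 2: append 31 -> window=[34, 31] (not full yet)
step 3: append 20 -> window=[34, 31, 20] (not full yet)
step 4: append 45 -> window=[34, 31, 20, 45] (not full yet)
step 5: append 4 -> window=[34, 31, 20, 45, 4] -> max=45
step 6: append 12 -> window=[31, 20, 45, 4, 12] -> max=45
step 7: append 1 -> window=[20, 45, 4, 12, 1] -> max=45
step 8: append 12 -> window=[45, 4, 12, 1, 12] -> max=45
step 9: append 39 -> window=[4, 12, 1, 12, 39] -> max=39
step 10: append 10 -> window=[12, 1, 12, 39, 10] -> max=39
step 11: append 27 -> window=[1, 12, 39, 10, 27] -> max=39
step 12: append 46 -> window=[12, 39, 10, 27, 46] -> max=46
step 13: append 46 -> window=[39, 10, 27, 46, 46] -> max=46
step 14: append 31 -> window=[10, 27, 46, 46, 31] -> max=46
step 15: append 53 -> window=[27, 46, 46, 31, 53] -> max=53
step 16: append 49 -> window=[46, 46, 31, 53, 49] -> max=53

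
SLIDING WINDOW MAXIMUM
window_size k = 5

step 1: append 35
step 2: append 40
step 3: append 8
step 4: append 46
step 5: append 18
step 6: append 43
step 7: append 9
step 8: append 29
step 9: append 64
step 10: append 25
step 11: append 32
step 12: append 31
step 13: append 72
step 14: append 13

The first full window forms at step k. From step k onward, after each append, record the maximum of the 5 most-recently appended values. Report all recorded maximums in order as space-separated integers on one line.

step 1: append 35 -> window=[35] (not full yet)
step 2: append 40 -> window=[35, 40] (not full yet)
step 3: append 8 -> window=[35, 40, 8] (not full yet)
step 4: append 46 -> window=[35, 40, 8, 46] (not full yet)
step 5: append 18 -> window=[35, 40, 8, 46, 18] -> max=46
step 6: append 43 -> window=[40, 8, 46, 18, 43] -> max=46
step 7: append 9 -> window=[8, 46, 18, 43, 9] -> max=46
step 8: append 29 -> window=[46, 18, 43, 9, 29] -> max=46
step 9: append 64 -> window=[18, 43, 9, 29, 64] -> max=64
step 10: append 25 -> window=[43, 9, 29, 64, 25] -> max=64
step 11: append 32 -> window=[9, 29, 64, 25, 32] -> max=64
step 12: append 31 -> window=[29, 64, 25, 32, 31] -> max=64
step 13: append 72 -> window=[64, 25, 32, 31, 72] -> max=72
step 14: append 13 -> window=[25, 32, 31, 72, 13] -> max=72

Answer: 46 46 46 46 64 64 64 64 72 72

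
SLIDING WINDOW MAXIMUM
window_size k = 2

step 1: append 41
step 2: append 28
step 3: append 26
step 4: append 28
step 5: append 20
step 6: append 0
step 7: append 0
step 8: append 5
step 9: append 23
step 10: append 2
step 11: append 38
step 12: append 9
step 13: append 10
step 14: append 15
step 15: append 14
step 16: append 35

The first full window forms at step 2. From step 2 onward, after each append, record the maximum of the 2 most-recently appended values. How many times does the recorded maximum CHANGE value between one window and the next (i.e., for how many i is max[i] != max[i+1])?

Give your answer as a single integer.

Answer: 9

Derivation:
step 1: append 41 -> window=[41] (not full yet)
step 2: append 28 -> window=[41, 28] -> max=41
step 3: append 26 -> window=[28, 26] -> max=28
step 4: append 28 -> window=[26, 28] -> max=28
step 5: append 20 -> window=[28, 20] -> max=28
step 6: append 0 -> window=[20, 0] -> max=20
step 7: append 0 -> window=[0, 0] -> max=0
step 8: append 5 -> window=[0, 5] -> max=5
step 9: append 23 -> window=[5, 23] -> max=23
step 10: append 2 -> window=[23, 2] -> max=23
step 11: append 38 -> window=[2, 38] -> max=38
step 12: append 9 -> window=[38, 9] -> max=38
step 13: append 10 -> window=[9, 10] -> max=10
step 14: append 15 -> window=[10, 15] -> max=15
step 15: append 14 -> window=[15, 14] -> max=15
step 16: append 35 -> window=[14, 35] -> max=35
Recorded maximums: 41 28 28 28 20 0 5 23 23 38 38 10 15 15 35
Changes between consecutive maximums: 9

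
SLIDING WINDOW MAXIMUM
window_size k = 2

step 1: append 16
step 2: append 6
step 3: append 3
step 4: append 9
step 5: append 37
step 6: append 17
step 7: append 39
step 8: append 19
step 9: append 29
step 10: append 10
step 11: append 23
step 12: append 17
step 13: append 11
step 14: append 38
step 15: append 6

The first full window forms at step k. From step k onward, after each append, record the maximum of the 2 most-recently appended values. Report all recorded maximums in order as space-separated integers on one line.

step 1: append 16 -> window=[16] (not full yet)
step 2: append 6 -> window=[16, 6] -> max=16
step 3: append 3 -> window=[6, 3] -> max=6
step 4: append 9 -> window=[3, 9] -> max=9
step 5: append 37 -> window=[9, 37] -> max=37
step 6: append 17 -> window=[37, 17] -> max=37
step 7: append 39 -> window=[17, 39] -> max=39
step 8: append 19 -> window=[39, 19] -> max=39
step 9: append 29 -> window=[19, 29] -> max=29
step 10: append 10 -> window=[29, 10] -> max=29
step 11: append 23 -> window=[10, 23] -> max=23
step 12: append 17 -> window=[23, 17] -> max=23
step 13: append 11 -> window=[17, 11] -> max=17
step 14: append 38 -> window=[11, 38] -> max=38
step 15: append 6 -> window=[38, 6] -> max=38

Answer: 16 6 9 37 37 39 39 29 29 23 23 17 38 38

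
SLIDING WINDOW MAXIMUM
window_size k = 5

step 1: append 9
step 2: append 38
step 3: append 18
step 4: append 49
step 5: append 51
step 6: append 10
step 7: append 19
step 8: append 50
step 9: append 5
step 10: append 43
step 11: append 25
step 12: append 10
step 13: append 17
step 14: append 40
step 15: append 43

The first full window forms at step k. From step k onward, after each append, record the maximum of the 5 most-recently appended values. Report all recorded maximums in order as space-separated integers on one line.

Answer: 51 51 51 51 51 50 50 50 43 43 43

Derivation:
step 1: append 9 -> window=[9] (not full yet)
step 2: append 38 -> window=[9, 38] (not full yet)
step 3: append 18 -> window=[9, 38, 18] (not full yet)
step 4: append 49 -> window=[9, 38, 18, 49] (not full yet)
step 5: append 51 -> window=[9, 38, 18, 49, 51] -> max=51
step 6: append 10 -> window=[38, 18, 49, 51, 10] -> max=51
step 7: append 19 -> window=[18, 49, 51, 10, 19] -> max=51
step 8: append 50 -> window=[49, 51, 10, 19, 50] -> max=51
step 9: append 5 -> window=[51, 10, 19, 50, 5] -> max=51
step 10: append 43 -> window=[10, 19, 50, 5, 43] -> max=50
step 11: append 25 -> window=[19, 50, 5, 43, 25] -> max=50
step 12: append 10 -> window=[50, 5, 43, 25, 10] -> max=50
step 13: append 17 -> window=[5, 43, 25, 10, 17] -> max=43
step 14: append 40 -> window=[43, 25, 10, 17, 40] -> max=43
step 15: append 43 -> window=[25, 10, 17, 40, 43] -> max=43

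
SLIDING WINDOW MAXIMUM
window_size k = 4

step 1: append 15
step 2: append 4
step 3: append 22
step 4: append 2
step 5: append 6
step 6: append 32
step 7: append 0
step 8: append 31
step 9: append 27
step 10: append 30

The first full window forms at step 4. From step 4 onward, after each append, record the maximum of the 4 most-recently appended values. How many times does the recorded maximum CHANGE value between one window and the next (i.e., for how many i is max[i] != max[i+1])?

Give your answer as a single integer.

step 1: append 15 -> window=[15] (not full yet)
step 2: append 4 -> window=[15, 4] (not full yet)
step 3: append 22 -> window=[15, 4, 22] (not full yet)
step 4: append 2 -> window=[15, 4, 22, 2] -> max=22
step 5: append 6 -> window=[4, 22, 2, 6] -> max=22
step 6: append 32 -> window=[22, 2, 6, 32] -> max=32
step 7: append 0 -> window=[2, 6, 32, 0] -> max=32
step 8: append 31 -> window=[6, 32, 0, 31] -> max=32
step 9: append 27 -> window=[32, 0, 31, 27] -> max=32
step 10: append 30 -> window=[0, 31, 27, 30] -> max=31
Recorded maximums: 22 22 32 32 32 32 31
Changes between consecutive maximums: 2

Answer: 2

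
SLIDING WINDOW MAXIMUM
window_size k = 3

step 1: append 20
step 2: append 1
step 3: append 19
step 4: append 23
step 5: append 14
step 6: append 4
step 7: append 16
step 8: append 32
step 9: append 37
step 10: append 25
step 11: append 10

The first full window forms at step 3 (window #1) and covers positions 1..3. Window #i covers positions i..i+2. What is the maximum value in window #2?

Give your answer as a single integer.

Answer: 23

Derivation:
step 1: append 20 -> window=[20] (not full yet)
step 2: append 1 -> window=[20, 1] (not full yet)
step 3: append 19 -> window=[20, 1, 19] -> max=20
step 4: append 23 -> window=[1, 19, 23] -> max=23
Window #2 max = 23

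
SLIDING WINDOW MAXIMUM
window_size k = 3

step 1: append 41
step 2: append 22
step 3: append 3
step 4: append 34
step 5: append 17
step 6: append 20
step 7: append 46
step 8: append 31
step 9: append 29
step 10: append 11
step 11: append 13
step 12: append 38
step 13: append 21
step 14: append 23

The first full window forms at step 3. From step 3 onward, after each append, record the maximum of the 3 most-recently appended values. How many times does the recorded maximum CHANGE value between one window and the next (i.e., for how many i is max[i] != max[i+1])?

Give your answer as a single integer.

step 1: append 41 -> window=[41] (not full yet)
step 2: append 22 -> window=[41, 22] (not full yet)
step 3: append 3 -> window=[41, 22, 3] -> max=41
step 4: append 34 -> window=[22, 3, 34] -> max=34
step 5: append 17 -> window=[3, 34, 17] -> max=34
step 6: append 20 -> window=[34, 17, 20] -> max=34
step 7: append 46 -> window=[17, 20, 46] -> max=46
step 8: append 31 -> window=[20, 46, 31] -> max=46
step 9: append 29 -> window=[46, 31, 29] -> max=46
step 10: append 11 -> window=[31, 29, 11] -> max=31
step 11: append 13 -> window=[29, 11, 13] -> max=29
step 12: append 38 -> window=[11, 13, 38] -> max=38
step 13: append 21 -> window=[13, 38, 21] -> max=38
step 14: append 23 -> window=[38, 21, 23] -> max=38
Recorded maximums: 41 34 34 34 46 46 46 31 29 38 38 38
Changes between consecutive maximums: 5

Answer: 5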